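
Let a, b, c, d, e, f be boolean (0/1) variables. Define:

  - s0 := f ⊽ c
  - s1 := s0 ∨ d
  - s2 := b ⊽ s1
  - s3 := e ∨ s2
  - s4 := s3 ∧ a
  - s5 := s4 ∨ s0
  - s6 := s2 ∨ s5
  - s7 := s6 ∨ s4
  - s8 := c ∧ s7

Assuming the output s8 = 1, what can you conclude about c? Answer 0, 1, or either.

s8 = c ∧ s7 must be 1, so both c = 1 and s7 = 1.
s7 = s6 ∨ s4 must be 1, so at least one of s6, s4 is 1.
Every assignment with s8 = 1 has c = 1; there are 14 such assignment(s).

1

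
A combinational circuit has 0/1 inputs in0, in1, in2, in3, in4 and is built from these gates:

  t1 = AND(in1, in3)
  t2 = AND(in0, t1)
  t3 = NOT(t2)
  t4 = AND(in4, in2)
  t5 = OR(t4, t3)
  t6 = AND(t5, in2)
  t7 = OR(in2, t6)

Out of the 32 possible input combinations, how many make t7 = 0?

16

t7 = OR(in2, t6) must be 0, so both in2 = 0 and t6 = 0.
t6 = AND(t5, in2) must be 0, so at least one of t5, in2 is 0.
Enumerating the 32 input combinations, 16 give t7 = 0 and 16 give t7 = 1.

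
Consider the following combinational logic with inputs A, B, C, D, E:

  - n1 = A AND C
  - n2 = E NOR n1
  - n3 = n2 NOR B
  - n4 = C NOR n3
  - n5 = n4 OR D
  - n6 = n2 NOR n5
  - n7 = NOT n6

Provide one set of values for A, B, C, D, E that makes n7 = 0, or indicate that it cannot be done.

n7 = NOT n6 must be 0, so n6 = 1.
n6 = n2 NOR n5 must be 1, so both n2 = 0 and n5 = 0.
n2 = E NOR n1 must be 0, so at least one of E, n1 is 1.
Check with A=1 B=0 C=0 D=0 E=1:
n1 = A AND C = 1 AND 0 = 0
n2 = E NOR n1 = 1 NOR 0 = 0
n3 = n2 NOR B = 0 NOR 0 = 1
n4 = C NOR n3 = 0 NOR 1 = 0
n5 = n4 OR D = 0 OR 0 = 0
n6 = n2 NOR n5 = 0 NOR 0 = 1
n7 = NOT n6 = NOT 1 = 0
So n7 = 0 as required.

A=1 B=0 C=0 D=0 E=1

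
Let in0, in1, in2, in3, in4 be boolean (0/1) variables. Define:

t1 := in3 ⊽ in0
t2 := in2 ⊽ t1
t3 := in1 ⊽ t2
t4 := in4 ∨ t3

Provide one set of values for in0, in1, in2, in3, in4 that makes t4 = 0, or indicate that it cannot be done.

in0=0 in1=1 in2=1 in3=0 in4=0

t4 = in4 ∨ t3 must be 0, so both in4 = 0 and t3 = 0.
Check with in0=0 in1=1 in2=1 in3=0 in4=0:
t1 = in3 ⊽ in0 = 0 ⊽ 0 = 1
t2 = in2 ⊽ t1 = 1 ⊽ 1 = 0
t3 = in1 ⊽ t2 = 1 ⊽ 0 = 0
t4 = in4 ∨ t3 = 0 ∨ 0 = 0
So t4 = 0 as required.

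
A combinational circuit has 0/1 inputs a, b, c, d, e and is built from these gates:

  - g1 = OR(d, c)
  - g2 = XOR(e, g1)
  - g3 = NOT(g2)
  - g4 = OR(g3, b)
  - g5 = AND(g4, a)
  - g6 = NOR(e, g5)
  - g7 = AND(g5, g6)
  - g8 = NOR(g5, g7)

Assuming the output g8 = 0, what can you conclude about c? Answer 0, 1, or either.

Both values of c occur among assignments with g8 = 0:
  c=0: a=1, b=0, c=0, d=0, e=0
  c=1: a=1, b=0, c=1, d=0, e=1

either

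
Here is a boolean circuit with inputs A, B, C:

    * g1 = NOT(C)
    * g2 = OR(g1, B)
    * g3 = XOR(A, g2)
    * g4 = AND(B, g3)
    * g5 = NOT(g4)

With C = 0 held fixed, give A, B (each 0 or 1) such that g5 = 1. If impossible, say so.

A=1, B=0

g5 = NOT(g4) must be 1, so g4 = 0.
g4 = AND(B, g3) must be 0, so at least one of B, g3 is 0.
Check with C = 0 and A=1, B=0:
g1 = NOT(C) = NOT 0 = 1
g2 = OR(g1, B) = OR(1, 0) = 1
g3 = XOR(A, g2) = XOR(1, 1) = 0
g4 = AND(B, g3) = AND(0, 0) = 0
g5 = NOT(g4) = NOT 0 = 1
So g5 = 1.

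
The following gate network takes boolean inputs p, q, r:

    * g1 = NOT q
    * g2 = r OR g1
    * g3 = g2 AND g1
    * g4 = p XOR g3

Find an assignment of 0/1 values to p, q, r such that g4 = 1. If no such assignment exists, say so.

Check with p=0, q=0, r=1:
g1 = NOT q = NOT 0 = 1
g2 = r OR g1 = 1 OR 1 = 1
g3 = g2 AND g1 = 1 AND 1 = 1
g4 = p XOR g3 = 0 XOR 1 = 1
So g4 = 1 as required.

p=0, q=0, r=1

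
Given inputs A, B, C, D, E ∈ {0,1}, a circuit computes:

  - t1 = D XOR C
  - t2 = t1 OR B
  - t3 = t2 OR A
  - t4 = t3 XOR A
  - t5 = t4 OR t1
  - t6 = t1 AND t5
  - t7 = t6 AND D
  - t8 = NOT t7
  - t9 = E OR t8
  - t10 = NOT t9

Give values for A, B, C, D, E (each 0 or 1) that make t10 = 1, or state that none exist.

A=0 B=0 C=0 D=1 E=0

Check with A=0 B=0 C=0 D=1 E=0:
t1 = D XOR C = 1 XOR 0 = 1
t2 = t1 OR B = 1 OR 0 = 1
t3 = t2 OR A = 1 OR 0 = 1
t4 = t3 XOR A = 1 XOR 0 = 1
t5 = t4 OR t1 = 1 OR 1 = 1
t6 = t1 AND t5 = 1 AND 1 = 1
t7 = t6 AND D = 1 AND 1 = 1
t8 = NOT t7 = NOT 1 = 0
t9 = E OR t8 = 0 OR 0 = 0
t10 = NOT t9 = NOT 0 = 1
So t10 = 1 as required.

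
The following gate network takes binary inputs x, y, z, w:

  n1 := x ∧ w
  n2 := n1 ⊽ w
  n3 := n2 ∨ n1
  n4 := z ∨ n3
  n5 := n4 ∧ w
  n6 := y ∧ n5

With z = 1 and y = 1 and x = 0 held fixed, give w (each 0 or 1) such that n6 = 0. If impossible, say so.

n6 = y ∧ n5 must be 0, so at least one of y, n5 is 0.
Check with z = 1 and y = 1 and x = 0 and w=0:
n1 = x ∧ w = 0 ∧ 0 = 0
n2 = n1 ⊽ w = 0 ⊽ 0 = 1
n3 = n2 ∨ n1 = 1 ∨ 0 = 1
n4 = z ∨ n3 = 1 ∨ 1 = 1
n5 = n4 ∧ w = 1 ∧ 0 = 0
n6 = y ∧ n5 = 1 ∧ 0 = 0
So n6 = 0.

w=0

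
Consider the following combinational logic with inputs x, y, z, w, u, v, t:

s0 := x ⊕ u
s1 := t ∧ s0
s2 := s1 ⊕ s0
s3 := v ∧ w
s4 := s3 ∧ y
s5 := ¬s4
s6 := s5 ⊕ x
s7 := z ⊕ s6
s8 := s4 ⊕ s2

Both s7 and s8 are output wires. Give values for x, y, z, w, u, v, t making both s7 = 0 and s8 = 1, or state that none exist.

Check with x=1, y=0, z=0, w=0, u=0, v=0, t=0:
s0 = x ⊕ u = 1 ⊕ 0 = 1
s1 = t ∧ s0 = 0 ∧ 1 = 0
s2 = s1 ⊕ s0 = 0 ⊕ 1 = 1
s3 = v ∧ w = 0 ∧ 0 = 0
s4 = s3 ∧ y = 0 ∧ 0 = 0
s5 = ¬s4 = ¬0 = 1
s6 = s5 ⊕ x = 1 ⊕ 1 = 0
s7 = z ⊕ s6 = 0 ⊕ 0 = 0
s8 = s4 ⊕ s2 = 0 ⊕ 1 = 1
So s7 = 0 and s8 = 1.

x=1, y=0, z=0, w=0, u=0, v=0, t=0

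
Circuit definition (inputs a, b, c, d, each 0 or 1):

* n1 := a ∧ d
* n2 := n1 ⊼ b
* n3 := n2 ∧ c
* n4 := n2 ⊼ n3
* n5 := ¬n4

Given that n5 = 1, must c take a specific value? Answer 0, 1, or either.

1

n5 = ¬n4 must be 1, so n4 = 0.
Every assignment with n5 = 1 has c = 1; there are 7 such assignment(s).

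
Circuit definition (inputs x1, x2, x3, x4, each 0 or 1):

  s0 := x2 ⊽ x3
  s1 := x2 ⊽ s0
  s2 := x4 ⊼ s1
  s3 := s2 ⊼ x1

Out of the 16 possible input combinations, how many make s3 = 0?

7

s3 = s2 ⊼ x1 must be 0, so both s2 = 1 and x1 = 1.
s2 = x4 ⊼ s1 must be 1, so at least one of x4, s1 is 0.
Enumerating the 16 input combinations, 7 give s3 = 0 and 9 give s3 = 1.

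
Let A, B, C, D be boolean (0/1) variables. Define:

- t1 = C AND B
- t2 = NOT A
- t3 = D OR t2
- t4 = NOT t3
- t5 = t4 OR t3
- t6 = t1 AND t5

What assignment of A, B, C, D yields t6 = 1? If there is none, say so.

t6 = t1 AND t5 must be 1, so both t1 = 1 and t5 = 1.
Check with A=1, B=1, C=1, D=1:
t1 = C AND B = 1 AND 1 = 1
t2 = NOT A = NOT 1 = 0
t3 = D OR t2 = 1 OR 0 = 1
t4 = NOT t3 = NOT 1 = 0
t5 = t4 OR t3 = 0 OR 1 = 1
t6 = t1 AND t5 = 1 AND 1 = 1
So t6 = 1 as required.

A=1, B=1, C=1, D=1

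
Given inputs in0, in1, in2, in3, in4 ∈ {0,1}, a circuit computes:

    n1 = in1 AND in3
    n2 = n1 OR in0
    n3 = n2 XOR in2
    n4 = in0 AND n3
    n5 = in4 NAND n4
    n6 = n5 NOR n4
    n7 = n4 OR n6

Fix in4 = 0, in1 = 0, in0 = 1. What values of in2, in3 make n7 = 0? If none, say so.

in2=1, in3=0

Check with in4 = 0, in1 = 0, in0 = 1 and in2=1, in3=0:
n1 = in1 AND in3 = 0 AND 0 = 0
n2 = n1 OR in0 = 0 OR 1 = 1
n3 = n2 XOR in2 = 1 XOR 1 = 0
n4 = in0 AND n3 = 1 AND 0 = 0
n5 = in4 NAND n4 = 0 NAND 0 = 1
n6 = n5 NOR n4 = 1 NOR 0 = 0
n7 = n4 OR n6 = 0 OR 0 = 0
So n7 = 0.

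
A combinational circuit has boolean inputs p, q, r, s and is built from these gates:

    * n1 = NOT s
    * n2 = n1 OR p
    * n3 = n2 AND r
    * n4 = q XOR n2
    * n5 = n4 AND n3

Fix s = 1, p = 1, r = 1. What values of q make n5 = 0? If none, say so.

Check with s = 1, p = 1, r = 1 and q=1:
n1 = NOT s = NOT 1 = 0
n2 = n1 OR p = 0 OR 1 = 1
n3 = n2 AND r = 1 AND 1 = 1
n4 = q XOR n2 = 1 XOR 1 = 0
n5 = n4 AND n3 = 0 AND 1 = 0
So n5 = 0.

q=1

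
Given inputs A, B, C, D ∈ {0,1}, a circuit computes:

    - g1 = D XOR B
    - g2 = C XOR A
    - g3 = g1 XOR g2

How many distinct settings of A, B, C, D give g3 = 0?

g3 = g1 XOR g2 must be 0, so g1 and g2 are equal.
Enumerating the 16 input combinations, 8 give g3 = 0 and 8 give g3 = 1.

8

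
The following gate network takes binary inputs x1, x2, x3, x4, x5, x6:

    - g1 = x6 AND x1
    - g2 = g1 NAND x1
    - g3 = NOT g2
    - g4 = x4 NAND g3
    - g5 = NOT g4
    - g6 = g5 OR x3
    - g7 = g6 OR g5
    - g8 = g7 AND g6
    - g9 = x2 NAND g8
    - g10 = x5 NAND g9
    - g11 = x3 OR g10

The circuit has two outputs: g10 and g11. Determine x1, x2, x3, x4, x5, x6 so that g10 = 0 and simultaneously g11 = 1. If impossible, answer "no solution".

Check with x1=1, x2=0, x3=1, x4=1, x5=1, x6=0:
g1 = x6 AND x1 = 0 AND 1 = 0
g2 = g1 NAND x1 = 0 NAND 1 = 1
g3 = NOT g2 = NOT 1 = 0
g4 = x4 NAND g3 = 1 NAND 0 = 1
g5 = NOT g4 = NOT 1 = 0
g6 = g5 OR x3 = 0 OR 1 = 1
g7 = g6 OR g5 = 1 OR 0 = 1
g8 = g7 AND g6 = 1 AND 1 = 1
g9 = x2 NAND g8 = 0 NAND 1 = 1
g10 = x5 NAND g9 = 1 NAND 1 = 0
g11 = x3 OR g10 = 1 OR 0 = 1
So g10 = 0 and g11 = 1.

x1=1, x2=0, x3=1, x4=1, x5=1, x6=0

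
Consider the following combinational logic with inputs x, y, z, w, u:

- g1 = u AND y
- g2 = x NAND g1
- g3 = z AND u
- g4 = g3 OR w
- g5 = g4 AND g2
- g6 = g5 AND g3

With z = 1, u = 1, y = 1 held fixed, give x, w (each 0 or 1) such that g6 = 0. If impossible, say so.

x=1, w=0

g6 = g5 AND g3 must be 0, so at least one of g5, g3 is 0.
Check with z = 1, u = 1, y = 1 and x=1, w=0:
g1 = u AND y = 1 AND 1 = 1
g2 = x NAND g1 = 1 NAND 1 = 0
g3 = z AND u = 1 AND 1 = 1
g4 = g3 OR w = 1 OR 0 = 1
g5 = g4 AND g2 = 1 AND 0 = 0
g6 = g5 AND g3 = 0 AND 1 = 0
So g6 = 0.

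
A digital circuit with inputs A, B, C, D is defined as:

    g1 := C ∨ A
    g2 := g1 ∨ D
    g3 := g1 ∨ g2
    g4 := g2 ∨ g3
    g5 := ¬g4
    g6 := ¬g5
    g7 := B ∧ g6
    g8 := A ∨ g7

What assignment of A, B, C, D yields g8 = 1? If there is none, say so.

g8 = A ∨ g7 must be 1, so at least one of A, g7 is 1.
Check with A=1, B=0, C=1, D=1:
g1 = C ∨ A = 1 ∨ 1 = 1
g2 = g1 ∨ D = 1 ∨ 1 = 1
g3 = g1 ∨ g2 = 1 ∨ 1 = 1
g4 = g2 ∨ g3 = 1 ∨ 1 = 1
g5 = ¬g4 = ¬1 = 0
g6 = ¬g5 = ¬0 = 1
g7 = B ∧ g6 = 0 ∧ 1 = 0
g8 = A ∨ g7 = 1 ∨ 0 = 1
So g8 = 1 as required.

A=1, B=0, C=1, D=1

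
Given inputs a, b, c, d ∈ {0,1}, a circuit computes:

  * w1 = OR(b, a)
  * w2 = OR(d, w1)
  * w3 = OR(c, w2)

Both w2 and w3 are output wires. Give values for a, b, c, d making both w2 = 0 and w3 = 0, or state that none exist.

Check with a=0, b=0, c=0, d=0:
w1 = OR(b, a) = OR(0, 0) = 0
w2 = OR(d, w1) = OR(0, 0) = 0
w3 = OR(c, w2) = OR(0, 0) = 0
So w2 = 0 and w3 = 0.

a=0, b=0, c=0, d=0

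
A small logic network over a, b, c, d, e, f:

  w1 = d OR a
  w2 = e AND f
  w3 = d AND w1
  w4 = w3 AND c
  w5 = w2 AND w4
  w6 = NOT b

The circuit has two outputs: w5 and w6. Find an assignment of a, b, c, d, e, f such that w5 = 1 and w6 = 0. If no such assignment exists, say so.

a=1 b=1 c=1 d=1 e=1 f=1

Check with a=1 b=1 c=1 d=1 e=1 f=1:
w1 = d OR a = 1 OR 1 = 1
w2 = e AND f = 1 AND 1 = 1
w3 = d AND w1 = 1 AND 1 = 1
w4 = w3 AND c = 1 AND 1 = 1
w5 = w2 AND w4 = 1 AND 1 = 1
w6 = NOT b = NOT 1 = 0
So w5 = 1 and w6 = 0.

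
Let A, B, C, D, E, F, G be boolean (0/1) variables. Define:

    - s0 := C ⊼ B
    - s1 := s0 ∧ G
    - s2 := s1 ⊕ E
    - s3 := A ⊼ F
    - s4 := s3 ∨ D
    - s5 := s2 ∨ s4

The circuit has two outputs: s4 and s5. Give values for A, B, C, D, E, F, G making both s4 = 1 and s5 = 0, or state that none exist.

Across all 128 input combinations, none give both s4 = 1 and s5 = 0.

no solution exists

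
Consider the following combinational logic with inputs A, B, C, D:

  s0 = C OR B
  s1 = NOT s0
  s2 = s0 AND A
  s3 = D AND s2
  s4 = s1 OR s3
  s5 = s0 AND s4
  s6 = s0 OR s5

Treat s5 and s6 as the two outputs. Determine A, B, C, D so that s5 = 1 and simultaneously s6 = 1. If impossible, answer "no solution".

A=1 B=0 C=1 D=1

Check with A=1 B=0 C=1 D=1:
s0 = C OR B = 1 OR 0 = 1
s1 = NOT s0 = NOT 1 = 0
s2 = s0 AND A = 1 AND 1 = 1
s3 = D AND s2 = 1 AND 1 = 1
s4 = s1 OR s3 = 0 OR 1 = 1
s5 = s0 AND s4 = 1 AND 1 = 1
s6 = s0 OR s5 = 1 OR 1 = 1
So s5 = 1 and s6 = 1.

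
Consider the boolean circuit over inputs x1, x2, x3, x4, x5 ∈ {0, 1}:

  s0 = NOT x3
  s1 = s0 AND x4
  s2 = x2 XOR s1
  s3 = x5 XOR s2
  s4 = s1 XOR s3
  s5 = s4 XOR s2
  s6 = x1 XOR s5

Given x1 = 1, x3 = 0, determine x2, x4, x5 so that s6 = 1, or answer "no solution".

x2=1, x4=1, x5=1

s6 = x1 XOR s5 must be 1, so x1 and s5 differ.
Check with x1 = 1, x3 = 0 and x2=1, x4=1, x5=1:
s0 = NOT x3 = NOT 0 = 1
s1 = s0 AND x4 = 1 AND 1 = 1
s2 = x2 XOR s1 = 1 XOR 1 = 0
s3 = x5 XOR s2 = 1 XOR 0 = 1
s4 = s1 XOR s3 = 1 XOR 1 = 0
s5 = s4 XOR s2 = 0 XOR 0 = 0
s6 = x1 XOR s5 = 1 XOR 0 = 1
So s6 = 1.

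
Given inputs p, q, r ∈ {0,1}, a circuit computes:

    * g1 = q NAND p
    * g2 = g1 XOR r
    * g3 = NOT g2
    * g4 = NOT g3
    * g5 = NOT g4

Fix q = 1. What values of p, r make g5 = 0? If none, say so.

g5 = NOT g4 must be 0, so g4 = 1.
Check with q = 1 and p=1, r=1:
g1 = q NAND p = 1 NAND 1 = 0
g2 = g1 XOR r = 0 XOR 1 = 1
g3 = NOT g2 = NOT 1 = 0
g4 = NOT g3 = NOT 0 = 1
g5 = NOT g4 = NOT 1 = 0
So g5 = 0.

p=1, r=1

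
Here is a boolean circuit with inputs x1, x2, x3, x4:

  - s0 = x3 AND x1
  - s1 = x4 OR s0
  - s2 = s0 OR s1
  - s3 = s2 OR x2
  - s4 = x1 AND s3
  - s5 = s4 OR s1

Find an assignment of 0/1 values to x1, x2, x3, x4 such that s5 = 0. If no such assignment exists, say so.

x1=0, x2=1, x3=1, x4=0

Check with x1=0, x2=1, x3=1, x4=0:
s0 = x3 AND x1 = 1 AND 0 = 0
s1 = x4 OR s0 = 0 OR 0 = 0
s2 = s0 OR s1 = 0 OR 0 = 0
s3 = s2 OR x2 = 0 OR 1 = 1
s4 = x1 AND s3 = 0 AND 1 = 0
s5 = s4 OR s1 = 0 OR 0 = 0
So s5 = 0 as required.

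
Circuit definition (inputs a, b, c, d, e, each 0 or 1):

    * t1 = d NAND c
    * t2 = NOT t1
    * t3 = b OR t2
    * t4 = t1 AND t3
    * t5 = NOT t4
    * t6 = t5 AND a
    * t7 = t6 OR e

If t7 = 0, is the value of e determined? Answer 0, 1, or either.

0

t7 = t6 OR e must be 0, so both t6 = 0 and e = 0.
t6 = t5 AND a must be 0, so at least one of t5, a is 0.
Every assignment with t7 = 0 has e = 0; there are 11 such assignment(s).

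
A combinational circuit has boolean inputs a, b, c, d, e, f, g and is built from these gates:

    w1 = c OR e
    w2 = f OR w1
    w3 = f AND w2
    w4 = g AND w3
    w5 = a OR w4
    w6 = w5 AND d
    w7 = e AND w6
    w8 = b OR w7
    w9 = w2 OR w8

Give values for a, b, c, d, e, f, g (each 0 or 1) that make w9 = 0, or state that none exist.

a=0 b=0 c=0 d=0 e=0 f=0 g=1

Check with a=0 b=0 c=0 d=0 e=0 f=0 g=1:
w1 = c OR e = 0 OR 0 = 0
w2 = f OR w1 = 0 OR 0 = 0
w3 = f AND w2 = 0 AND 0 = 0
w4 = g AND w3 = 1 AND 0 = 0
w5 = a OR w4 = 0 OR 0 = 0
w6 = w5 AND d = 0 AND 0 = 0
w7 = e AND w6 = 0 AND 0 = 0
w8 = b OR w7 = 0 OR 0 = 0
w9 = w2 OR w8 = 0 OR 0 = 0
So w9 = 0 as required.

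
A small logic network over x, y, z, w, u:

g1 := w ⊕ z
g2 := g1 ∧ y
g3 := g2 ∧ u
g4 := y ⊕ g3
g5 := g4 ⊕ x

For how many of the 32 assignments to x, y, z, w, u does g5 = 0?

16

g5 = g4 ⊕ x must be 0, so g4 and x are equal.
Enumerating the 32 input combinations, 16 give g5 = 0 and 16 give g5 = 1.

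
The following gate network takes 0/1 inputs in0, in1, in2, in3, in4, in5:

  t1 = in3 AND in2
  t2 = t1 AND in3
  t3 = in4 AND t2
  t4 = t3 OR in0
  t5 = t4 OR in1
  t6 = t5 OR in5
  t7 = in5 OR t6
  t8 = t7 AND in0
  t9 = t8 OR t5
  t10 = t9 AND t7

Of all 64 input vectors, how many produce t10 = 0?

14

t10 = t9 AND t7 must be 0, so at least one of t9, t7 is 0.
Enumerating the 64 input combinations, 14 give t10 = 0 and 50 give t10 = 1.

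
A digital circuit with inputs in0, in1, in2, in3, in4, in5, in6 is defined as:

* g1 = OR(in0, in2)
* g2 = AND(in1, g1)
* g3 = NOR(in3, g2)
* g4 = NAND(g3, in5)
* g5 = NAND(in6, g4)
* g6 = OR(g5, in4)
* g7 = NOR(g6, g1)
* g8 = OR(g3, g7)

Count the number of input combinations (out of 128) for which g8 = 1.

44

g8 = OR(g3, g7) must be 1, so at least one of g3, g7 is 1.
Enumerating the 128 input combinations, 44 give g8 = 1 and 84 give g8 = 0.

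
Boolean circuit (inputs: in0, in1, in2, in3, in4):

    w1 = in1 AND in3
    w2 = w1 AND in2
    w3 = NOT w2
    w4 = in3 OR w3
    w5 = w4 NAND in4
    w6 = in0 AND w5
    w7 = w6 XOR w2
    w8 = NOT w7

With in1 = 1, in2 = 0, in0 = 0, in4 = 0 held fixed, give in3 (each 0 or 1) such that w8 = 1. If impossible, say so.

Check with in1 = 1, in2 = 0, in0 = 0, in4 = 0 and in3=0:
w1 = in1 AND in3 = 1 AND 0 = 0
w2 = w1 AND in2 = 0 AND 0 = 0
w3 = NOT w2 = NOT 0 = 1
w4 = in3 OR w3 = 0 OR 1 = 1
w5 = w4 NAND in4 = 1 NAND 0 = 1
w6 = in0 AND w5 = 0 AND 1 = 0
w7 = w6 XOR w2 = 0 XOR 0 = 0
w8 = NOT w7 = NOT 0 = 1
So w8 = 1.

in3=0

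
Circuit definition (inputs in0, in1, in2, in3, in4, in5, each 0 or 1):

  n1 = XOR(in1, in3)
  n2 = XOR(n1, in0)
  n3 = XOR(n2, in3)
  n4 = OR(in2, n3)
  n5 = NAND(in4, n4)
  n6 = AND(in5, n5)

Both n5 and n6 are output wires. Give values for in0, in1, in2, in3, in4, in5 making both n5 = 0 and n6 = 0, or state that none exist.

Check with in0=1, in1=1, in2=1, in3=1, in4=1, in5=1:
n1 = XOR(in1, in3) = XOR(1, 1) = 0
n2 = XOR(n1, in0) = XOR(0, 1) = 1
n3 = XOR(n2, in3) = XOR(1, 1) = 0
n4 = OR(in2, n3) = OR(1, 0) = 1
n5 = NAND(in4, n4) = NAND(1, 1) = 0
n6 = AND(in5, n5) = AND(1, 0) = 0
So n5 = 0 and n6 = 0.

in0=1, in1=1, in2=1, in3=1, in4=1, in5=1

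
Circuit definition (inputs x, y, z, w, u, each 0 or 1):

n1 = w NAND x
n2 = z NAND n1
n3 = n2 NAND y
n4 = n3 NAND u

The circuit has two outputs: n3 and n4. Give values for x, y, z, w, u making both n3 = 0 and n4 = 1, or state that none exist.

x=1, y=1, z=0, w=0, u=1

Check with x=1, y=1, z=0, w=0, u=1:
n1 = w NAND x = 0 NAND 1 = 1
n2 = z NAND n1 = 0 NAND 1 = 1
n3 = n2 NAND y = 1 NAND 1 = 0
n4 = n3 NAND u = 0 NAND 1 = 1
So n3 = 0 and n4 = 1.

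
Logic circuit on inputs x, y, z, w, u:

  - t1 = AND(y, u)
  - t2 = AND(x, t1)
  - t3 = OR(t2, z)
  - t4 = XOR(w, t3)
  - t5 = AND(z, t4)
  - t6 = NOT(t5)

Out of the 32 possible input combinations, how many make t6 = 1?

t6 = NOT(t5) must be 1, so t5 = 0.
t5 = AND(z, t4) must be 0, so at least one of z, t4 is 0.
Enumerating the 32 input combinations, 24 give t6 = 1 and 8 give t6 = 0.

24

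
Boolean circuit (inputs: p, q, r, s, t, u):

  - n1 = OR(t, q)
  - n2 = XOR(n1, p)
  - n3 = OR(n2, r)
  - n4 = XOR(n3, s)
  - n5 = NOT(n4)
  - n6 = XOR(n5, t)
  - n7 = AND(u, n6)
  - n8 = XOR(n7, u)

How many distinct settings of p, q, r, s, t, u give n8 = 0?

n8 = XOR(n7, u) must be 0, so n7 and u are equal.
Enumerating the 64 input combinations, 48 give n8 = 0 and 16 give n8 = 1.

48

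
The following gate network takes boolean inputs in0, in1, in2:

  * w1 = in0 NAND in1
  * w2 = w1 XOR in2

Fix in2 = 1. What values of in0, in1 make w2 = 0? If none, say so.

Check with in2 = 1 and in0=0, in1=1:
w1 = in0 NAND in1 = 0 NAND 1 = 1
w2 = w1 XOR in2 = 1 XOR 1 = 0
So w2 = 0.

in0=0, in1=1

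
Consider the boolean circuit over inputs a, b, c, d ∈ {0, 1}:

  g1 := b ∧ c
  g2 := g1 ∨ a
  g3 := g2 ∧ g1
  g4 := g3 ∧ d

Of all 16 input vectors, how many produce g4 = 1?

g4 = g3 ∧ d must be 1, so both g3 = 1 and d = 1.
Satisfying assignments:
  a=0, b=1, c=1, d=1
  a=1, b=1, c=1, d=1

2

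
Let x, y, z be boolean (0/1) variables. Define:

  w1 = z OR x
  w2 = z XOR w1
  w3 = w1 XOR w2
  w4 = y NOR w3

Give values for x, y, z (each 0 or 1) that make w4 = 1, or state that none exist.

x=1, y=0, z=0

Check with x=1, y=0, z=0:
w1 = z OR x = 0 OR 1 = 1
w2 = z XOR w1 = 0 XOR 1 = 1
w3 = w1 XOR w2 = 1 XOR 1 = 0
w4 = y NOR w3 = 0 NOR 0 = 1
So w4 = 1 as required.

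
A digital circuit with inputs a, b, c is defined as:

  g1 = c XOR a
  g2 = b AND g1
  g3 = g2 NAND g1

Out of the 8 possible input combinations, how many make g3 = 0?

g3 = g2 NAND g1 must be 0, so both g2 = 1 and g1 = 1.
g2 = b AND g1 must be 1, so both b = 1 and g1 = 1.
Enumerating the 8 input combinations, 2 give g3 = 0 and 6 give g3 = 1.

2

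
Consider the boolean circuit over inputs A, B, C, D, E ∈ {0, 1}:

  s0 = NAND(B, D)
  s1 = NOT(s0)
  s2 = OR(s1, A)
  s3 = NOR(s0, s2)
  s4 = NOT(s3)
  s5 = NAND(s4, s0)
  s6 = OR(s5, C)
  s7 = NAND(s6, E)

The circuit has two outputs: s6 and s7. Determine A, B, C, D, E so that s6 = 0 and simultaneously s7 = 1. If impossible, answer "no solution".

A=1 B=0 C=0 D=0 E=1

Check with A=1 B=0 C=0 D=0 E=1:
s0 = NAND(B, D) = NAND(0, 0) = 1
s1 = NOT(s0) = NOT 1 = 0
s2 = OR(s1, A) = OR(0, 1) = 1
s3 = NOR(s0, s2) = NOR(1, 1) = 0
s4 = NOT(s3) = NOT 0 = 1
s5 = NAND(s4, s0) = NAND(1, 1) = 0
s6 = OR(s5, C) = OR(0, 0) = 0
s7 = NAND(s6, E) = NAND(0, 1) = 1
So s6 = 0 and s7 = 1.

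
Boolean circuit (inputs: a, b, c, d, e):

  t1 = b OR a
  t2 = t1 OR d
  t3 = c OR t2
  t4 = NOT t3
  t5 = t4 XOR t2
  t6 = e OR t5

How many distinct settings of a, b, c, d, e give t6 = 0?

t6 = e OR t5 must be 0, so both e = 0 and t5 = 0.
Satisfying assignments:
  a=0, b=0, c=1, d=0, e=0

1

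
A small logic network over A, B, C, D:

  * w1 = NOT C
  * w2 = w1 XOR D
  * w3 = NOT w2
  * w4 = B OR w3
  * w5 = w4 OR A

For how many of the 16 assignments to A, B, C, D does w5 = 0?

2

w5 = w4 OR A must be 0, so both w4 = 0 and A = 0.
Satisfying assignments:
  A=0, B=0, C=0, D=0
  A=0, B=0, C=1, D=1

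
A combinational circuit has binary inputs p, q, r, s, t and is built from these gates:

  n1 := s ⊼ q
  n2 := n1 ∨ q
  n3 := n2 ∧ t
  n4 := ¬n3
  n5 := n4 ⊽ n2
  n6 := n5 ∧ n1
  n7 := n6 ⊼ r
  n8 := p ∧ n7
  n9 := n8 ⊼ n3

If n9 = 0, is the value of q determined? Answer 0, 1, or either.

Both values of q occur among assignments with n9 = 0:
  q=0: p=1, q=0, r=0, s=0, t=1
  q=1: p=1, q=1, r=0, s=0, t=1

either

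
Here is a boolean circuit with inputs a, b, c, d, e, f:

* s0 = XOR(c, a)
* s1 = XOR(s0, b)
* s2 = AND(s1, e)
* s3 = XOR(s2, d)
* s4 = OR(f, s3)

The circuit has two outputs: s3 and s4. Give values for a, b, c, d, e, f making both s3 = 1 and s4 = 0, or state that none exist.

Across all 64 input combinations, none give both s3 = 1 and s4 = 0.

no solution exists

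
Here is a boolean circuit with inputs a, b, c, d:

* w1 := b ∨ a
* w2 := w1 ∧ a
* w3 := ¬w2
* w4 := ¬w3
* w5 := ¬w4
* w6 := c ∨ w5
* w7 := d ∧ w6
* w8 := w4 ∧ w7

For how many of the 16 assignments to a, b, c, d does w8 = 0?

w8 = w4 ∧ w7 must be 0, so at least one of w4, w7 is 0.
Enumerating the 16 input combinations, 14 give w8 = 0 and 2 give w8 = 1.

14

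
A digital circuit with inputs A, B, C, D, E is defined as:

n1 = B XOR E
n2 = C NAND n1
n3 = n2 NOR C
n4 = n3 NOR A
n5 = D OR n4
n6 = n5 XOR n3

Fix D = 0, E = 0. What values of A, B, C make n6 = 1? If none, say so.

n6 = n5 XOR n3 must be 1, so n5 and n3 differ.
Check with D = 0, E = 0 and A=0, B=1, C=0:
n1 = B XOR E = 1 XOR 0 = 1
n2 = C NAND n1 = 0 NAND 1 = 1
n3 = n2 NOR C = 1 NOR 0 = 0
n4 = n3 NOR A = 0 NOR 0 = 1
n5 = D OR n4 = 0 OR 1 = 1
n6 = n5 XOR n3 = 1 XOR 0 = 1
So n6 = 1.

A=0 B=1 C=0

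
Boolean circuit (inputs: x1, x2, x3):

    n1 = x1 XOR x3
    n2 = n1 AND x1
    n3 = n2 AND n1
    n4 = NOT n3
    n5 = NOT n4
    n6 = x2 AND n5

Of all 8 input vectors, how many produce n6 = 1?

1

n6 = x2 AND n5 must be 1, so both x2 = 1 and n5 = 1.
n5 = NOT n4 must be 1, so n4 = 0.
Satisfying assignments:
  x1=1, x2=1, x3=0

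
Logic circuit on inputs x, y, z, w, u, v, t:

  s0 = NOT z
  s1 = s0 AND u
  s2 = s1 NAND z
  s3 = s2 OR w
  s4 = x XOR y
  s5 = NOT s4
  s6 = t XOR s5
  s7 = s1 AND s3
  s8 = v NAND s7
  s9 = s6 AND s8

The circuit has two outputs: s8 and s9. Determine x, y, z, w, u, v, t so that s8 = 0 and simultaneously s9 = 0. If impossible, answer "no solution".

x=1, y=0, z=0, w=0, u=1, v=1, t=0

Check with x=1, y=0, z=0, w=0, u=1, v=1, t=0:
s0 = NOT z = NOT 0 = 1
s1 = s0 AND u = 1 AND 1 = 1
s2 = s1 NAND z = 1 NAND 0 = 1
s3 = s2 OR w = 1 OR 0 = 1
s4 = x XOR y = 1 XOR 0 = 1
s5 = NOT s4 = NOT 1 = 0
s6 = t XOR s5 = 0 XOR 0 = 0
s7 = s1 AND s3 = 1 AND 1 = 1
s8 = v NAND s7 = 1 NAND 1 = 0
s9 = s6 AND s8 = 0 AND 0 = 0
So s8 = 0 and s9 = 0.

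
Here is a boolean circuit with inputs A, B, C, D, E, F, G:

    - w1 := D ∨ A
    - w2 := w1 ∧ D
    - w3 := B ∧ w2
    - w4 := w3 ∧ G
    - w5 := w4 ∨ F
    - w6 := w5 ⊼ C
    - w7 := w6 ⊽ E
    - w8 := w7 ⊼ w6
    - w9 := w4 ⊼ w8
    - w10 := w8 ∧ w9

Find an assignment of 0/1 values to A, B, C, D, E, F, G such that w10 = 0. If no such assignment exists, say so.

A=0, B=1, C=1, D=1, E=1, F=0, G=1

w10 = w8 ∧ w9 must be 0, so at least one of w8, w9 is 0.
Check with A=0, B=1, C=1, D=1, E=1, F=0, G=1:
w1 = D ∨ A = 1 ∨ 0 = 1
w2 = w1 ∧ D = 1 ∧ 1 = 1
w3 = B ∧ w2 = 1 ∧ 1 = 1
w4 = w3 ∧ G = 1 ∧ 1 = 1
w5 = w4 ∨ F = 1 ∨ 0 = 1
w6 = w5 ⊼ C = 1 ⊼ 1 = 0
w7 = w6 ⊽ E = 0 ⊽ 1 = 0
w8 = w7 ⊼ w6 = 0 ⊼ 0 = 1
w9 = w4 ⊼ w8 = 1 ⊼ 1 = 0
w10 = w8 ∧ w9 = 1 ∧ 0 = 0
So w10 = 0 as required.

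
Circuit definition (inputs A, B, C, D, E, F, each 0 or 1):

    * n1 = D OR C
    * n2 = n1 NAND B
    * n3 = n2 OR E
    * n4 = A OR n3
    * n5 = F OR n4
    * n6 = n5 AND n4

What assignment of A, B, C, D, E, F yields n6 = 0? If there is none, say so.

n6 = n5 AND n4 must be 0, so at least one of n5, n4 is 0.
Check with A=0, B=1, C=1, D=1, E=0, F=1:
n1 = D OR C = 1 OR 1 = 1
n2 = n1 NAND B = 1 NAND 1 = 0
n3 = n2 OR E = 0 OR 0 = 0
n4 = A OR n3 = 0 OR 0 = 0
n5 = F OR n4 = 1 OR 0 = 1
n6 = n5 AND n4 = 1 AND 0 = 0
So n6 = 0 as required.

A=0, B=1, C=1, D=1, E=0, F=1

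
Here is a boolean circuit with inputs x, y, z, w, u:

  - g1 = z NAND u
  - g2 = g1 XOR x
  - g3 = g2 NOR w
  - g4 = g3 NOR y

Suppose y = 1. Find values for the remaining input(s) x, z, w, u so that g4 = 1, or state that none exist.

no solution exists

With y = 1 fixed, none of the 16 settings of x, z, w, u give g4 = 1.
For example, with x=1, z=1, w=1, u=0:
g1 = z NAND u = 1 NAND 0 = 1
g2 = g1 XOR x = 1 XOR 1 = 0
g3 = g2 NOR w = 0 NOR 1 = 0
g4 = g3 NOR y = 0 NOR 1 = 0
giving g4 = 0 ≠ 1.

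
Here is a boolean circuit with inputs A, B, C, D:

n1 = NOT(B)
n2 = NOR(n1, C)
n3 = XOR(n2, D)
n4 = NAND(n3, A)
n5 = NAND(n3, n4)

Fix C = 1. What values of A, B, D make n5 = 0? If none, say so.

n5 = NAND(n3, n4) must be 0, so both n3 = 1 and n4 = 1.
n3 = XOR(n2, D) must be 1, so n2 and D differ.
Check with C = 1 and A=0, B=1, D=1:
n1 = NOT(B) = NOT 1 = 0
n2 = NOR(n1, C) = NOR(0, 1) = 0
n3 = XOR(n2, D) = XOR(0, 1) = 1
n4 = NAND(n3, A) = NAND(1, 0) = 1
n5 = NAND(n3, n4) = NAND(1, 1) = 0
So n5 = 0.

A=0 B=1 D=1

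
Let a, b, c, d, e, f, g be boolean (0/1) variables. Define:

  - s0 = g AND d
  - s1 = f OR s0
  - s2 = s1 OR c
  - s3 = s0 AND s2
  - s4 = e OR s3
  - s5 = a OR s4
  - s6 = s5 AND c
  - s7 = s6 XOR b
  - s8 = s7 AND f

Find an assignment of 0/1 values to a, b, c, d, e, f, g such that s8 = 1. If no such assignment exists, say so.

a=0, b=1, c=1, d=0, e=0, f=1, g=1

s8 = s7 AND f must be 1, so both s7 = 1 and f = 1.
Check with a=0, b=1, c=1, d=0, e=0, f=1, g=1:
s0 = g AND d = 1 AND 0 = 0
s1 = f OR s0 = 1 OR 0 = 1
s2 = s1 OR c = 1 OR 1 = 1
s3 = s0 AND s2 = 0 AND 1 = 0
s4 = e OR s3 = 0 OR 0 = 0
s5 = a OR s4 = 0 OR 0 = 0
s6 = s5 AND c = 0 AND 1 = 0
s7 = s6 XOR b = 0 XOR 1 = 1
s8 = s7 AND f = 1 AND 1 = 1
So s8 = 1 as required.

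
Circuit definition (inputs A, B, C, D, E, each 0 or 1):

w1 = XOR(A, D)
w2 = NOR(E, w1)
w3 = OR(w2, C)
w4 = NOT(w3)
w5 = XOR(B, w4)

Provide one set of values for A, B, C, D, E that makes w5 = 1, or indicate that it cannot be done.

A=1 B=1 C=1 D=0 E=0

Check with A=1 B=1 C=1 D=0 E=0:
w1 = XOR(A, D) = XOR(1, 0) = 1
w2 = NOR(E, w1) = NOR(0, 1) = 0
w3 = OR(w2, C) = OR(0, 1) = 1
w4 = NOT(w3) = NOT 1 = 0
w5 = XOR(B, w4) = XOR(1, 0) = 1
So w5 = 1 as required.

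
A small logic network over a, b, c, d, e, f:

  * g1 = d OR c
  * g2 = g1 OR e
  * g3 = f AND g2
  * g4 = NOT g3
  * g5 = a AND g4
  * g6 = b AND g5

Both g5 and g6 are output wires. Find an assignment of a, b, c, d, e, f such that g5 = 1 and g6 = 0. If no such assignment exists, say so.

Check with a=1, b=0, c=0, d=0, e=0, f=0:
g1 = d OR c = 0 OR 0 = 0
g2 = g1 OR e = 0 OR 0 = 0
g3 = f AND g2 = 0 AND 0 = 0
g4 = NOT g3 = NOT 0 = 1
g5 = a AND g4 = 1 AND 1 = 1
g6 = b AND g5 = 0 AND 1 = 0
So g5 = 1 and g6 = 0.

a=1, b=0, c=0, d=0, e=0, f=0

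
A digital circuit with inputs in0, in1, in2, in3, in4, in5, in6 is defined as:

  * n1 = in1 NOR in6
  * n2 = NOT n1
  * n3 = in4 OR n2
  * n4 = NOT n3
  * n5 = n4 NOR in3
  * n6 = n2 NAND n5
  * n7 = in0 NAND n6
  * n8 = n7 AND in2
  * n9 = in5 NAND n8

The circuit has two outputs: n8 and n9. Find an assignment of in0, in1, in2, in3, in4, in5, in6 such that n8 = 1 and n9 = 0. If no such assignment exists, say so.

Check with in0=0, in1=1, in2=1, in3=0, in4=1, in5=1, in6=1:
n1 = in1 NOR in6 = 1 NOR 1 = 0
n2 = NOT n1 = NOT 0 = 1
n3 = in4 OR n2 = 1 OR 1 = 1
n4 = NOT n3 = NOT 1 = 0
n5 = n4 NOR in3 = 0 NOR 0 = 1
n6 = n2 NAND n5 = 1 NAND 1 = 0
n7 = in0 NAND n6 = 0 NAND 0 = 1
n8 = n7 AND in2 = 1 AND 1 = 1
n9 = in5 NAND n8 = 1 NAND 1 = 0
So n8 = 1 and n9 = 0.

in0=0, in1=1, in2=1, in3=0, in4=1, in5=1, in6=1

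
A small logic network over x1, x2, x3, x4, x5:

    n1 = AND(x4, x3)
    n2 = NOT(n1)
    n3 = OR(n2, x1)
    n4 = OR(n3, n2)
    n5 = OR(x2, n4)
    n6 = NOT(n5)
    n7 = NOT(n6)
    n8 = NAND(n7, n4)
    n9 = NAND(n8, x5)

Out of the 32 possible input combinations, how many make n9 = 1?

n9 = NAND(n8, x5) must be 1, so at least one of n8, x5 is 0.
Enumerating the 32 input combinations, 30 give n9 = 1 and 2 give n9 = 0.

30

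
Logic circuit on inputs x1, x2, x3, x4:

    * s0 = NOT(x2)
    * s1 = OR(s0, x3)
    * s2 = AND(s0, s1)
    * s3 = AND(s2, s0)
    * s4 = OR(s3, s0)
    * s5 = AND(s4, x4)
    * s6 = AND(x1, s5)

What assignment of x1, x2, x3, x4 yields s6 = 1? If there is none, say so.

x1=1, x2=0, x3=0, x4=1

s6 = AND(x1, s5) must be 1, so both x1 = 1 and s5 = 1.
Check with x1=1, x2=0, x3=0, x4=1:
s0 = NOT(x2) = NOT 0 = 1
s1 = OR(s0, x3) = OR(1, 0) = 1
s2 = AND(s0, s1) = AND(1, 1) = 1
s3 = AND(s2, s0) = AND(1, 1) = 1
s4 = OR(s3, s0) = OR(1, 1) = 1
s5 = AND(s4, x4) = AND(1, 1) = 1
s6 = AND(x1, s5) = AND(1, 1) = 1
So s6 = 1 as required.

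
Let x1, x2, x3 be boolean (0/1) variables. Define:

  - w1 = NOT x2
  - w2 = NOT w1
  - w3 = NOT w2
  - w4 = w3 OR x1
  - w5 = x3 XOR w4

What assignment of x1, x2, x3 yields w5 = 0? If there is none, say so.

w5 = x3 XOR w4 must be 0, so x3 and w4 are equal.
Check with x1=0 x2=1 x3=0:
w1 = NOT x2 = NOT 1 = 0
w2 = NOT w1 = NOT 0 = 1
w3 = NOT w2 = NOT 1 = 0
w4 = w3 OR x1 = 0 OR 0 = 0
w5 = x3 XOR w4 = 0 XOR 0 = 0
So w5 = 0 as required.

x1=0 x2=1 x3=0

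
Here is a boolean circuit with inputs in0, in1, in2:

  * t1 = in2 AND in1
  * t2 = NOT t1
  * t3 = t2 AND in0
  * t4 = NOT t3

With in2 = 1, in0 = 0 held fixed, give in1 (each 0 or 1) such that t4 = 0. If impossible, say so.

With in2 = 1, in0 = 0 fixed, none of the 2 settings of in1 give t4 = 0.
For example, with in1=1:
t1 = in2 AND in1 = 1 AND 1 = 1
t2 = NOT t1 = NOT 1 = 0
t3 = t2 AND in0 = 0 AND 0 = 0
t4 = NOT t3 = NOT 0 = 1
giving t4 = 1 ≠ 0.

no solution exists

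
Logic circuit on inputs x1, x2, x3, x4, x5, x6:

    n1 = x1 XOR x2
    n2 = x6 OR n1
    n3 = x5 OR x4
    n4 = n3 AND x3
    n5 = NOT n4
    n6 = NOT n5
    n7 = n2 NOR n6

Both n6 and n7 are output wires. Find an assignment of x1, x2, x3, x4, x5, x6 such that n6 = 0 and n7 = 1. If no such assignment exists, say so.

x1=1 x2=1 x3=0 x4=0 x5=0 x6=0

Check with x1=1 x2=1 x3=0 x4=0 x5=0 x6=0:
n1 = x1 XOR x2 = 1 XOR 1 = 0
n2 = x6 OR n1 = 0 OR 0 = 0
n3 = x5 OR x4 = 0 OR 0 = 0
n4 = n3 AND x3 = 0 AND 0 = 0
n5 = NOT n4 = NOT 0 = 1
n6 = NOT n5 = NOT 1 = 0
n7 = n2 NOR n6 = 0 NOR 0 = 1
So n6 = 0 and n7 = 1.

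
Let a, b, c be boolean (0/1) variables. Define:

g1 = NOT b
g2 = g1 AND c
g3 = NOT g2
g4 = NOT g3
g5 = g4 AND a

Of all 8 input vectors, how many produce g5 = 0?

7

g5 = g4 AND a must be 0, so at least one of g4, a is 0.
Enumerating the 8 input combinations, 7 give g5 = 0 and 1 give g5 = 1.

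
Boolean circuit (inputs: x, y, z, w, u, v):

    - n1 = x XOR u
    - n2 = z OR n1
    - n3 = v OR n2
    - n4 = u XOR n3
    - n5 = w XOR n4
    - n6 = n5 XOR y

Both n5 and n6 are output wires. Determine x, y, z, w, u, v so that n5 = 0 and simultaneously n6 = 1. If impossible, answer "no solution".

x=1, y=1, z=1, w=1, u=0, v=1

Check with x=1, y=1, z=1, w=1, u=0, v=1:
n1 = x XOR u = 1 XOR 0 = 1
n2 = z OR n1 = 1 OR 1 = 1
n3 = v OR n2 = 1 OR 1 = 1
n4 = u XOR n3 = 0 XOR 1 = 1
n5 = w XOR n4 = 1 XOR 1 = 0
n6 = n5 XOR y = 0 XOR 1 = 1
So n5 = 0 and n6 = 1.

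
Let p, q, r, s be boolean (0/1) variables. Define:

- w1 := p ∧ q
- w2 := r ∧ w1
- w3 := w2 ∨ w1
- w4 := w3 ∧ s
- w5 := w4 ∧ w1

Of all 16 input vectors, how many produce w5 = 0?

w5 = w4 ∧ w1 must be 0, so at least one of w4, w1 is 0.
Enumerating the 16 input combinations, 14 give w5 = 0 and 2 give w5 = 1.

14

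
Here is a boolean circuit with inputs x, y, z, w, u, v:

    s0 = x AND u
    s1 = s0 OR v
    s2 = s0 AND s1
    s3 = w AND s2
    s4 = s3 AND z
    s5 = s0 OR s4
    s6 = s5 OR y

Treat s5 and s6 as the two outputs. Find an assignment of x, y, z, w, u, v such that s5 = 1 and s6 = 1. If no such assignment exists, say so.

Check with x=1, y=1, z=0, w=1, u=1, v=1:
s0 = x AND u = 1 AND 1 = 1
s1 = s0 OR v = 1 OR 1 = 1
s2 = s0 AND s1 = 1 AND 1 = 1
s3 = w AND s2 = 1 AND 1 = 1
s4 = s3 AND z = 1 AND 0 = 0
s5 = s0 OR s4 = 1 OR 0 = 1
s6 = s5 OR y = 1 OR 1 = 1
So s5 = 1 and s6 = 1.

x=1, y=1, z=0, w=1, u=1, v=1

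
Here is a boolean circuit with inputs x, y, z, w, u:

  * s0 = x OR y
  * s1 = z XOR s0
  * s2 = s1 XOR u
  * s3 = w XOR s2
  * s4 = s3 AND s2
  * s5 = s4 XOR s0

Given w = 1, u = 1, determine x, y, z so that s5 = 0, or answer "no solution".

x=0, y=0, z=1

s5 = s4 XOR s0 must be 0, so s4 and s0 are equal.
Check with w = 1, u = 1 and x=0, y=0, z=1:
s0 = x OR y = 0 OR 0 = 0
s1 = z XOR s0 = 1 XOR 0 = 1
s2 = s1 XOR u = 1 XOR 1 = 0
s3 = w XOR s2 = 1 XOR 0 = 1
s4 = s3 AND s2 = 1 AND 0 = 0
s5 = s4 XOR s0 = 0 XOR 0 = 0
So s5 = 0.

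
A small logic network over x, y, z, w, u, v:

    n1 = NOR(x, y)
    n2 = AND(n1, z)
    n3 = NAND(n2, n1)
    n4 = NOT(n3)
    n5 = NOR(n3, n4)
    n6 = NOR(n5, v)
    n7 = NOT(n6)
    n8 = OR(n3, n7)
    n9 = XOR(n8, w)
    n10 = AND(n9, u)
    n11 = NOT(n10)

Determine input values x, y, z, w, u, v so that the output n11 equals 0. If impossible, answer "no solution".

n11 = NOT(n10) must be 0, so n10 = 1.
n10 = AND(n9, u) must be 1, so both n9 = 1 and u = 1.
n9 = XOR(n8, w) must be 1, so n8 and w differ.
Check with x=0, y=1, z=1, w=0, u=1, v=0:
n1 = NOR(x, y) = NOR(0, 1) = 0
n2 = AND(n1, z) = AND(0, 1) = 0
n3 = NAND(n2, n1) = NAND(0, 0) = 1
n4 = NOT(n3) = NOT 1 = 0
n5 = NOR(n3, n4) = NOR(1, 0) = 0
n6 = NOR(n5, v) = NOR(0, 0) = 1
n7 = NOT(n6) = NOT 1 = 0
n8 = OR(n3, n7) = OR(1, 0) = 1
n9 = XOR(n8, w) = XOR(1, 0) = 1
n10 = AND(n9, u) = AND(1, 1) = 1
n11 = NOT(n10) = NOT 1 = 0
So n11 = 0 as required.

x=0, y=1, z=1, w=0, u=1, v=0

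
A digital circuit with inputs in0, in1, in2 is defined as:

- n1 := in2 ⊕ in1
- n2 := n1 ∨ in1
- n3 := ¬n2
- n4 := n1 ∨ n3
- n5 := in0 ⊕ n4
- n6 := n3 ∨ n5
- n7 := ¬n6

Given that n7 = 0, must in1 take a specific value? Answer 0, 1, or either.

Both values of in1 occur among assignments with n7 = 0:
  in1=0: in0=0, in1=0, in2=0
  in1=1: in0=0, in1=1, in2=0

either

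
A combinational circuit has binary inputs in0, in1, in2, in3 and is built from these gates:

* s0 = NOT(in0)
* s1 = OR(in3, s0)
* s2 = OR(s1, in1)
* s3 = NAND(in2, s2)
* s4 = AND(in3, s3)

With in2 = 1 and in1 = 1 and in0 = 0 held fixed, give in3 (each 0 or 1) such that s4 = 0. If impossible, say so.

s4 = AND(in3, s3) must be 0, so at least one of in3, s3 is 0.
Check with in2 = 1 and in1 = 1 and in0 = 0 and in3=0:
s0 = NOT(in0) = NOT 0 = 1
s1 = OR(in3, s0) = OR(0, 1) = 1
s2 = OR(s1, in1) = OR(1, 1) = 1
s3 = NAND(in2, s2) = NAND(1, 1) = 0
s4 = AND(in3, s3) = AND(0, 0) = 0
So s4 = 0.

in3=0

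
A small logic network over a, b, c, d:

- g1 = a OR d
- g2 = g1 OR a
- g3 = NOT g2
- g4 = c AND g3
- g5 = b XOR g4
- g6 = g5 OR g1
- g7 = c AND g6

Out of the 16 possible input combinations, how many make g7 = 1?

7

g7 = c AND g6 must be 1, so both c = 1 and g6 = 1.
g6 = g5 OR g1 must be 1, so at least one of g5, g1 is 1.
Enumerating the 16 input combinations, 7 give g7 = 1 and 9 give g7 = 0.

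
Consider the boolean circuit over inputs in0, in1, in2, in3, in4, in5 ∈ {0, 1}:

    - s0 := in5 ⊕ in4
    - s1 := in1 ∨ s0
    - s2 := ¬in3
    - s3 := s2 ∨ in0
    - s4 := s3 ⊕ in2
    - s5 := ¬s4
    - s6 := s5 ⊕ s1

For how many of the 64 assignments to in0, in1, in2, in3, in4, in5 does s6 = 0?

32

s6 = s5 ⊕ s1 must be 0, so s5 and s1 are equal.
Enumerating the 64 input combinations, 32 give s6 = 0 and 32 give s6 = 1.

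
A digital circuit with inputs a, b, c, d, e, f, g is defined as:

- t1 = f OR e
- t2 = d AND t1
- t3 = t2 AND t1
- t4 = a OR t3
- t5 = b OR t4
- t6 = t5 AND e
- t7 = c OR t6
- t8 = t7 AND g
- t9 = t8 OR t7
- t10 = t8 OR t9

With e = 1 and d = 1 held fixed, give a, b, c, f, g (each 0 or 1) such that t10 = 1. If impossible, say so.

a=0, b=0, c=1, f=0, g=1

t10 = t8 OR t9 must be 1, so at least one of t8, t9 is 1.
Check with e = 1 and d = 1 and a=0, b=0, c=1, f=0, g=1:
t1 = f OR e = 0 OR 1 = 1
t2 = d AND t1 = 1 AND 1 = 1
t3 = t2 AND t1 = 1 AND 1 = 1
t4 = a OR t3 = 0 OR 1 = 1
t5 = b OR t4 = 0 OR 1 = 1
t6 = t5 AND e = 1 AND 1 = 1
t7 = c OR t6 = 1 OR 1 = 1
t8 = t7 AND g = 1 AND 1 = 1
t9 = t8 OR t7 = 1 OR 1 = 1
t10 = t8 OR t9 = 1 OR 1 = 1
So t10 = 1.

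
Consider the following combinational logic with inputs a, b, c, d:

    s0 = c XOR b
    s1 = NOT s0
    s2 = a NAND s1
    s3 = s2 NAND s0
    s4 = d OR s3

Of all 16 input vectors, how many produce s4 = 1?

s4 = d OR s3 must be 1, so at least one of d, s3 is 1.
Enumerating the 16 input combinations, 12 give s4 = 1 and 4 give s4 = 0.

12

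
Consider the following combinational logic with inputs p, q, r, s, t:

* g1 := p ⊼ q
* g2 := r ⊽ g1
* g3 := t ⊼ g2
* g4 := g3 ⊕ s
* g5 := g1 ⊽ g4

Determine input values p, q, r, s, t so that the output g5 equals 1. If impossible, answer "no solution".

p=1, q=1, r=1, s=1, t=0

Check with p=1, q=1, r=1, s=1, t=0:
g1 = p ⊼ q = 1 ⊼ 1 = 0
g2 = r ⊽ g1 = 1 ⊽ 0 = 0
g3 = t ⊼ g2 = 0 ⊼ 0 = 1
g4 = g3 ⊕ s = 1 ⊕ 1 = 0
g5 = g1 ⊽ g4 = 0 ⊽ 0 = 1
So g5 = 1 as required.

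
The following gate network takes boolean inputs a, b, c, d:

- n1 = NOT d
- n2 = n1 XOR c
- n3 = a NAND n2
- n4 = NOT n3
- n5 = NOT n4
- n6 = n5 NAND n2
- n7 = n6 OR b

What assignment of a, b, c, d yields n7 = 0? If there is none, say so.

Check with a=0 b=0 c=1 d=1:
n1 = NOT d = NOT 1 = 0
n2 = n1 XOR c = 0 XOR 1 = 1
n3 = a NAND n2 = 0 NAND 1 = 1
n4 = NOT n3 = NOT 1 = 0
n5 = NOT n4 = NOT 0 = 1
n6 = n5 NAND n2 = 1 NAND 1 = 0
n7 = n6 OR b = 0 OR 0 = 0
So n7 = 0 as required.

a=0 b=0 c=1 d=1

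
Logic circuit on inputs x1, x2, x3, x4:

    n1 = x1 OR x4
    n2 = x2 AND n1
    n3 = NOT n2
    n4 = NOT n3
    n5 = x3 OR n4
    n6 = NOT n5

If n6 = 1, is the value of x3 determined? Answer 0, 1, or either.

0

n6 = NOT n5 must be 1, so n5 = 0.
Every assignment with n6 = 1 has x3 = 0; there are 5 such assignment(s).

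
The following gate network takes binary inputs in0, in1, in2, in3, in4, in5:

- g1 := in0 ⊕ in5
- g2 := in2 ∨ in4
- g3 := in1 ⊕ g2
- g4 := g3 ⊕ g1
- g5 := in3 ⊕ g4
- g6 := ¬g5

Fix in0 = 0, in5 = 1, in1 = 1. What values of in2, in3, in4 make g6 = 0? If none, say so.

g6 = ¬g5 must be 0, so g5 = 1.
Check with in0 = 0, in5 = 1, in1 = 1 and in2=1, in3=0, in4=0:
g1 = in0 ⊕ in5 = 0 ⊕ 1 = 1
g2 = in2 ∨ in4 = 1 ∨ 0 = 1
g3 = in1 ⊕ g2 = 1 ⊕ 1 = 0
g4 = g3 ⊕ g1 = 0 ⊕ 1 = 1
g5 = in3 ⊕ g4 = 0 ⊕ 1 = 1
g6 = ¬g5 = ¬1 = 0
So g6 = 0.

in2=1 in3=0 in4=0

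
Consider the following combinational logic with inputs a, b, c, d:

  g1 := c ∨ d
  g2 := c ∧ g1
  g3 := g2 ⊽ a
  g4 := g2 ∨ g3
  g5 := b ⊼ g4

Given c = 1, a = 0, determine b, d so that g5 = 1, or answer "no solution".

b=0 d=0

Check with c = 1, a = 0 and b=0, d=0:
g1 = c ∨ d = 1 ∨ 0 = 1
g2 = c ∧ g1 = 1 ∧ 1 = 1
g3 = g2 ⊽ a = 1 ⊽ 0 = 0
g4 = g2 ∨ g3 = 1 ∨ 0 = 1
g5 = b ⊼ g4 = 0 ⊼ 1 = 1
So g5 = 1.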